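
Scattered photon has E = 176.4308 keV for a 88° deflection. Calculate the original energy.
264.6000 keV

Convert final energy to wavelength (hc ≈ 1239.842 keV·pm):
λ' = hc/E' = 1239.842 / 176.4308 = 7.0274 pm

Calculate the Compton shift:
Δλ = λ_C(1 - cos(88°))
Δλ = 2.4263 × (1 - cos(88°))
Δλ = 2.3416 pm

Initial wavelength:
λ = λ' - Δλ = 7.0274 - 2.3416 = 4.6857 pm

Initial energy:
E = hc/λ = 1239.842 / 4.6857 = 264.6000 keV

(Intermediate values are shown rounded; full precision is carried through to the final answer.)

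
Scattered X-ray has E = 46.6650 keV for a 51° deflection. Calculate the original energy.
48.3000 keV

Convert final energy to wavelength (hc ≈ 1239.842 keV·pm):
λ' = hc/E' = 1239.842 / 46.6650 = 26.5690 pm

Calculate the Compton shift:
Δλ = λ_C(1 - cos(51°))
Δλ = 2.4263 × (1 - cos(51°))
Δλ = 0.8994 pm

Initial wavelength:
λ = λ' - Δλ = 26.5690 - 0.8994 = 25.6696 pm

Initial energy:
E = hc/λ = 1239.842 / 25.6696 = 48.3000 keV

(Intermediate values are shown rounded; full precision is carried through to the final answer.)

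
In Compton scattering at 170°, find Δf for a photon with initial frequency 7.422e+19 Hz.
4.036e+19 Hz (decrease)

Convert frequency to wavelength (c = 299792458 m/s):
λ₀ = c/f₀ = 299792458/7.422e+19 = 4.0392409e-12 m = 4.0392 pm

Calculate Compton shift:
Δλ = λ_C(1 - cos(170°)) = 4.8158 pm

Final wavelength:
λ' = λ₀ + Δλ = 4.0392 + 4.8158 = 8.8550 pm

Final frequency:
f' = c/λ' = 299792458/8.8550002e-12 = 3.3855726e+19 Hz

Frequency shift (decrease):
Δf = f₀ - f' = 7.422e+19 - 3.3855726e+19 = 4.036e+19 Hz

(Intermediate values are shown rounded; full precision is carried through to the final answer.)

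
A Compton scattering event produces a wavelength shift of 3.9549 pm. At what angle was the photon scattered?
129.05°

From the Compton formula Δλ = λ_C(1 - cos θ), we can solve for θ:

cos θ = 1 - Δλ/λ_C

Given:
- Δλ = 3.9549 pm
- λ_C = h/(m_e·c) ≈ 2.42631024 pm

cos θ = 1 - 3.9549/2.42631024
cos θ = 1 - 1.630006
cos θ = -0.630006

θ = arccos(-0.630006)
θ = 129.05°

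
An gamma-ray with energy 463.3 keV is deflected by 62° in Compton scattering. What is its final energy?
312.8278 keV

First convert energy to wavelength:
λ = hc/E, with hc ≈ 1239.842 keV·pm (i.e. 1239.842 eV·nm)

For E = 463.3 keV = 463300 eV:
λ = 1239.842 keV·pm / 463.3 keV
λ = 2.6761 pm

Calculate the Compton shift:
Δλ = λ_C(1 - cos(62°)) = 2.4263 × 0.5305
Δλ = 1.2872 pm

Final wavelength:
λ' = 2.6761 + 1.2872 = 3.9633 pm

Final energy:
E' = hc/λ' = 1239.842 / 3.9633 = 312.8278 keV

(Intermediate values are shown rounded; full precision is carried through to the final answer.)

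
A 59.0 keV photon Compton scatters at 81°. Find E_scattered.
53.7635 keV

First convert energy to wavelength:
λ = hc/E, with hc ≈ 1239.842 keV·pm (i.e. 1239.842 eV·nm)

For E = 59.0 keV = 59000 eV:
λ = 1239.842 keV·pm / 59.0 keV
λ = 21.0143 pm

Calculate the Compton shift:
Δλ = λ_C(1 - cos(81°)) = 2.4263 × 0.8436
Δλ = 2.0468 pm

Final wavelength:
λ' = 21.0143 + 2.0468 = 23.0610 pm

Final energy:
E' = hc/λ' = 1239.842 / 23.0610 = 53.7635 keV

(Intermediate values are shown rounded; full precision is carried through to the final answer.)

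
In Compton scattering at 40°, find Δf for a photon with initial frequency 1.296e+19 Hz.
3.104e+17 Hz (decrease)

Convert frequency to wavelength (c = 299792458 m/s):
λ₀ = c/f₀ = 299792458/1.296e+19 = 2.3132134e-11 m = 23.1321 pm

Calculate Compton shift:
Δλ = λ_C(1 - cos(40°)) = 0.5676 pm

Final wavelength:
λ' = λ₀ + Δλ = 23.1321 + 0.5676 = 23.6998 pm

Final frequency:
f' = c/λ' = 299792458/2.3699783e-11 = 1.2649587e+19 Hz

Frequency shift (decrease):
Δf = f₀ - f' = 1.296e+19 - 1.2649587e+19 = 3.104e+17 Hz

(Intermediate values are shown rounded; full precision is carried through to the final answer.)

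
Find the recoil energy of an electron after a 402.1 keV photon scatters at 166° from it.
244.4388 keV

By energy conservation: K_e = E_initial - E_final

First find the scattered photon energy:
Initial wavelength: λ = hc/E = 3.0834 pm
Compton shift: Δλ = λ_C(1 - cos(166°)) = 4.7805 pm
Final wavelength: λ' = 3.0834 + 4.7805 = 7.8640 pm
Final photon energy: E' = hc/λ' = 157.6612 keV

Electron kinetic energy:
K_e = E - E' = 402.1000 - 157.6612 = 244.4388 keV

(Intermediate values are shown rounded; full precision is carried through to the final answer.)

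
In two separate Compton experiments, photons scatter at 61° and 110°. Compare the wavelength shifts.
110° produces the larger shift by a factor of 2.605

Calculate both shifts using Δλ = λ_C(1 - cos θ):

For θ₁ = 61°:
Δλ₁ = 2.4263 × (1 - cos(61°))
Δλ₁ = 2.4263 × 0.5152
Δλ₁ = 1.2500 pm

For θ₂ = 110°:
Δλ₂ = 2.4263 × (1 - cos(110°))
Δλ₂ = 2.4263 × 1.3420
Δλ₂ = 3.2562 pm

The 110° angle produces the larger shift.
Ratio: 3.2562/1.2500 = 2.605

(Intermediate values are shown rounded; full precision is carried through to the final answer.)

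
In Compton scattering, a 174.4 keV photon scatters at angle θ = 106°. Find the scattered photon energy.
121.5022 keV

First convert energy to wavelength:
λ = hc/E, with hc ≈ 1239.842 keV·pm (i.e. 1239.842 eV·nm)

For E = 174.4 keV = 174400 eV:
λ = 1239.842 keV·pm / 174.4 keV
λ = 7.1092 pm

Calculate the Compton shift:
Δλ = λ_C(1 - cos(106°)) = 2.4263 × 1.2756
Δλ = 3.0951 pm

Final wavelength:
λ' = 7.1092 + 3.0951 = 10.2043 pm

Final energy:
E' = hc/λ' = 1239.842 / 10.2043 = 121.5022 keV

(Intermediate values are shown rounded; full precision is carried through to the final answer.)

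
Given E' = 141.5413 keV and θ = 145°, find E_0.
285.2999 keV

Convert final energy to wavelength (hc ≈ 1239.842 keV·pm):
λ' = hc/E' = 1239.842 / 141.5413 = 8.7596 pm

Calculate the Compton shift:
Δλ = λ_C(1 - cos(145°))
Δλ = 2.4263 × (1 - cos(145°))
Δλ = 4.4138 pm

Initial wavelength:
λ = λ' - Δλ = 8.7596 - 4.4138 = 4.3458 pm

Initial energy:
E = hc/λ = 1239.842 / 4.3458 = 285.2999 keV

(Intermediate values are shown rounded; full precision is carried through to the final answer.)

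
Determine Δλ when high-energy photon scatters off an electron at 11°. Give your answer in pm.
0.0446 pm

Using the Compton scattering formula:
Δλ = λ_C(1 - cos θ)

where λ_C = h/(m_e·c) ≈ 2.4263 pm is the Compton wavelength of an electron.

For θ = 11°:
cos(11°) = 0.9816
1 - cos(11°) = 0.0184

Δλ = 2.4263 × 0.0184
Δλ = 0.0446 pm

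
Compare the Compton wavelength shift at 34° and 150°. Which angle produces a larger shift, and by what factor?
150° produces the larger shift by a factor of 10.915

Calculate both shifts using Δλ = λ_C(1 - cos θ):

For θ₁ = 34°:
Δλ₁ = 2.4263 × (1 - cos(34°))
Δλ₁ = 2.4263 × 0.1710
Δλ₁ = 0.4148 pm

For θ₂ = 150°:
Δλ₂ = 2.4263 × (1 - cos(150°))
Δλ₂ = 2.4263 × 1.8660
Δλ₂ = 4.5276 pm

The 150° angle produces the larger shift.
Ratio: 4.5276/0.4148 = 10.915

(Intermediate values are shown rounded; full precision is carried through to the final answer.)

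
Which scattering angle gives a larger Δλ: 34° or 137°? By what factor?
137° produces the larger shift by a factor of 10.127

Calculate both shifts using Δλ = λ_C(1 - cos θ):

For θ₁ = 34°:
Δλ₁ = 2.4263 × (1 - cos(34°))
Δλ₁ = 2.4263 × 0.1710
Δλ₁ = 0.4148 pm

For θ₂ = 137°:
Δλ₂ = 2.4263 × (1 - cos(137°))
Δλ₂ = 2.4263 × 1.7314
Δλ₂ = 4.2008 pm

The 137° angle produces the larger shift.
Ratio: 4.2008/0.4148 = 10.127

(Intermediate values are shown rounded; full precision is carried through to the final answer.)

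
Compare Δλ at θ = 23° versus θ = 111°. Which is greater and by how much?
111° produces the larger shift by a factor of 17.087

Calculate both shifts using Δλ = λ_C(1 - cos θ):

For θ₁ = 23°:
Δλ₁ = 2.4263 × (1 - cos(23°))
Δλ₁ = 2.4263 × 0.0795
Δλ₁ = 0.1929 pm

For θ₂ = 111°:
Δλ₂ = 2.4263 × (1 - cos(111°))
Δλ₂ = 2.4263 × 1.3584
Δλ₂ = 3.2958 pm

The 111° angle produces the larger shift.
Ratio: 3.2958/0.1929 = 17.087

(Intermediate values are shown rounded; full precision is carried through to the final answer.)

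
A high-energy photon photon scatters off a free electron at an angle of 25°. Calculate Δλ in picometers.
0.2273 pm

Using the Compton scattering formula:
Δλ = λ_C(1 - cos θ)

where λ_C = h/(m_e·c) ≈ 2.4263 pm is the Compton wavelength of an electron.

For θ = 25°:
cos(25°) = 0.9063
1 - cos(25°) = 0.0937

Δλ = 2.4263 × 0.0937
Δλ = 0.2273 pm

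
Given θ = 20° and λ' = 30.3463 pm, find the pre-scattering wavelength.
30.2000 pm

From λ' = λ + Δλ, we have λ = λ' - Δλ

First calculate the Compton shift:
Δλ = λ_C(1 - cos θ)
Δλ = 2.4263 × (1 - cos(20°))
Δλ = 2.4263 × 0.0603
Δλ = 0.1463 pm

Initial wavelength:
λ = λ' - Δλ
λ = 30.3463 - 0.1463
λ = 30.2000 pm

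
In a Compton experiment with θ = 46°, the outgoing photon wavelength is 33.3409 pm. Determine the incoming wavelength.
32.6000 pm

From λ' = λ + Δλ, we have λ = λ' - Δλ

First calculate the Compton shift:
Δλ = λ_C(1 - cos θ)
Δλ = 2.4263 × (1 - cos(46°))
Δλ = 2.4263 × 0.3053
Δλ = 0.7409 pm

Initial wavelength:
λ = λ' - Δλ
λ = 33.3409 - 0.7409
λ = 32.6000 pm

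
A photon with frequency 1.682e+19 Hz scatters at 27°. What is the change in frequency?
2.459e+17 Hz (decrease)

Convert frequency to wavelength (c = 299792458 m/s):
λ₀ = c/f₀ = 299792458/1.682e+19 = 1.7823571e-11 m = 17.8236 pm

Calculate Compton shift:
Δλ = λ_C(1 - cos(27°)) = 0.2645 pm

Final wavelength:
λ' = λ₀ + Δλ = 17.8236 + 0.2645 = 18.0880 pm

Final frequency:
f' = c/λ' = 299792458/1.8088023e-11 = 1.6574087e+19 Hz

Frequency shift (decrease):
Δf = f₀ - f' = 1.682e+19 - 1.6574087e+19 = 2.459e+17 Hz

(Intermediate values are shown rounded; full precision is carried through to the final answer.)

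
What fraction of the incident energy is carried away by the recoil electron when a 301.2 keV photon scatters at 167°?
0.5378 (or 53.78%)

Calculate initial and final photon energies:

Initial: E₀ = 301.2 keV → λ₀ = 4.1163 pm
Compton shift: Δλ = 4.7904 pm
Final wavelength: λ' = 8.9068 pm
Final energy: E' = 139.2021 keV

Fractional energy loss:
(E₀ - E')/E₀ = (301.2000 - 139.2021)/301.2000
= 161.9979/301.2000
= 0.5378
= 53.78%

(Intermediate values are shown rounded; full precision is carried through to the final answer.)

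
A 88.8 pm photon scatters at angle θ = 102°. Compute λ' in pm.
91.7308 pm

Using the Compton scattering formula:
λ' = λ + Δλ = λ + λ_C(1 - cos θ)

Given:
- Initial wavelength λ = 88.8 pm
- Scattering angle θ = 102°
- Compton wavelength λ_C ≈ 2.4263 pm

Calculate the shift:
Δλ = 2.4263 × (1 - cos(102°))
Δλ = 2.4263 × 1.2079
Δλ = 2.9308 pm

Final wavelength:
λ' = 88.8 + 2.9308 = 91.7308 pm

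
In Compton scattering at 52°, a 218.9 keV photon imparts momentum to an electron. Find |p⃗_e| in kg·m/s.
9.6469e-23 kg·m/s

The electron is initially at rest, so by conservation of momentum:
p⃗_e = p⃗₀ − p⃗'  (incident photon momentum minus scattered photon momentum)

Photon momentum magnitudes (p = h/λ = E/c):
λ₀ = hc/E₀ = 5.6640 pm → p₀ = h/λ₀ = 1.1699e-22 kg·m/s
Δλ = λ_C(1 − cos 52°) = 0.9325 pm
λ' = 6.5965 pm → p' = h/λ' = 1.0045e-22 kg·m/s

The scattered photon makes angle θ = 52° with the incident direction, so by the law of cosines:
|p⃗_e|² = p₀² + p'² − 2p₀p'cos θ
|p⃗_e|² = (1.1699e-22)² + (1.0045e-22)² − 2·1.1699e-22·1.0045e-22·cos(52°)
|p⃗_e| = 9.6469e-23 kg·m/s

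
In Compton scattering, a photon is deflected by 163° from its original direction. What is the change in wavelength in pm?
4.7466 pm

Using the Compton scattering formula:
Δλ = λ_C(1 - cos θ)

where λ_C = h/(m_e·c) ≈ 2.4263 pm is the Compton wavelength of an electron.

For θ = 163°:
cos(163°) = -0.9563
1 - cos(163°) = 1.9563

Δλ = 2.4263 × 1.9563
Δλ = 4.7466 pm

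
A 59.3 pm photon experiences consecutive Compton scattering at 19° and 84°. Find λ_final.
61.6049 pm

Apply Compton shift twice:

First scattering at θ₁ = 19°:
Δλ₁ = λ_C(1 - cos(19°))
Δλ₁ = 2.4263 × 0.0545
Δλ₁ = 0.1322 pm

After first scattering:
λ₁ = 59.3 + 0.1322 = 59.4322 pm

Second scattering at θ₂ = 84°:
Δλ₂ = λ_C(1 - cos(84°))
Δλ₂ = 2.4263 × 0.8955
Δλ₂ = 2.1727 pm

Final wavelength:
λ₂ = 59.4322 + 2.1727 = 61.6049 pm

Total shift: Δλ_total = 0.1322 + 2.1727 = 2.3049 pm

(Intermediate values are shown rounded; full precision is carried through to the final answer.)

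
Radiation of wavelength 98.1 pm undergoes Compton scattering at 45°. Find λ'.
98.8106 pm

Using the Compton formula: λ' = λ + λ_C(1 − cos θ)

For θ = 45°, cos θ = √2/2 (exact) ≈ 0.7071, so:
1 − cos 45° = 1 − (√2/2) ≈ 0.2929

Δλ = λ_C × 0.2929 = 2.4263 × 0.2929 = 0.7106 pm

λ' = 98.1 + 0.7106 = 98.8106 pm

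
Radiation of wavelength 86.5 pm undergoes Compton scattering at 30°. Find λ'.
86.8251 pm

Using the Compton formula: λ' = λ + λ_C(1 − cos θ)

For θ = 30°, cos θ = √3/2 (exact) ≈ 0.8660, so:
1 − cos 30° = 1 − (√3/2) ≈ 0.1340

Δλ = λ_C × 0.1340 = 2.4263 × 0.1340 = 0.3251 pm

λ' = 86.5 + 0.3251 = 86.8251 pm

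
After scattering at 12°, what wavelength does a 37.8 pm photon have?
37.8530 pm

Using the Compton scattering formula:
λ' = λ + Δλ = λ + λ_C(1 - cos θ)

Given:
- Initial wavelength λ = 37.8 pm
- Scattering angle θ = 12°
- Compton wavelength λ_C ≈ 2.4263 pm

Calculate the shift:
Δλ = 2.4263 × (1 - cos(12°))
Δλ = 2.4263 × 0.0219
Δλ = 0.0530 pm

Final wavelength:
λ' = 37.8 + 0.0530 = 37.8530 pm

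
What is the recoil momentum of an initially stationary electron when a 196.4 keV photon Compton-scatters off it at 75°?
1.1512e-22 kg·m/s

The electron is initially at rest, so by conservation of momentum:
p⃗_e = p⃗₀ − p⃗'  (incident photon momentum minus scattered photon momentum)

Photon momentum magnitudes (p = h/λ = E/c):
λ₀ = hc/E₀ = 6.3128 pm → p₀ = h/λ₀ = 1.0496e-22 kg·m/s
Δλ = λ_C(1 − cos 75°) = 1.7983 pm
λ' = 8.1112 pm → p' = h/λ' = 8.1691e-23 kg·m/s

The scattered photon makes angle θ = 75° with the incident direction, so by the law of cosines:
|p⃗_e|² = p₀² + p'² − 2p₀p'cos θ
|p⃗_e|² = (1.0496e-22)² + (8.1691e-23)² − 2·1.0496e-22·8.1691e-23·cos(75°)
|p⃗_e| = 1.1512e-22 kg·m/s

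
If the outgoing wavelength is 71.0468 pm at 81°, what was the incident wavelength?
69.0000 pm

From λ' = λ + Δλ, we have λ = λ' - Δλ

First calculate the Compton shift:
Δλ = λ_C(1 - cos θ)
Δλ = 2.4263 × (1 - cos(81°))
Δλ = 2.4263 × 0.8436
Δλ = 2.0468 pm

Initial wavelength:
λ = λ' - Δλ
λ = 71.0468 - 2.0468
λ = 69.0000 pm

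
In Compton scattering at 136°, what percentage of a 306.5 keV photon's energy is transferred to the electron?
0.5077 (or 50.77%)

Calculate initial and final photon energies:

Initial: E₀ = 306.5 keV → λ₀ = 4.0452 pm
Compton shift: Δλ = 4.1717 pm
Final wavelength: λ' = 8.2168 pm
Final energy: E' = 150.8909 keV

Fractional energy loss:
(E₀ - E')/E₀ = (306.5000 - 150.8909)/306.5000
= 155.6091/306.5000
= 0.5077
= 50.77%

(Intermediate values are shown rounded; full precision is carried through to the final answer.)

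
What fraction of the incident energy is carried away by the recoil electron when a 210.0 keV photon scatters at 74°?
0.2294 (or 22.94%)

Calculate initial and final photon energies:

Initial: E₀ = 210.0 keV → λ₀ = 5.9040 pm
Compton shift: Δλ = 1.7575 pm
Final wavelength: λ' = 7.6615 pm
Final energy: E' = 161.8268 keV

Fractional energy loss:
(E₀ - E')/E₀ = (210.0000 - 161.8268)/210.0000
= 48.1732/210.0000
= 0.2294
= 22.94%

(Intermediate values are shown rounded; full precision is carried through to the final answer.)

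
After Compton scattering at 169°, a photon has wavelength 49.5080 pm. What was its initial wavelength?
44.7000 pm

From λ' = λ + Δλ, we have λ = λ' - Δλ

First calculate the Compton shift:
Δλ = λ_C(1 - cos θ)
Δλ = 2.4263 × (1 - cos(169°))
Δλ = 2.4263 × 1.9816
Δλ = 4.8080 pm

Initial wavelength:
λ = λ' - Δλ
λ = 49.5080 - 4.8080
λ = 44.7000 pm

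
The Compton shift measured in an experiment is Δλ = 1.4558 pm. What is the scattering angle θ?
66.42°

From the Compton formula Δλ = λ_C(1 - cos θ), we can solve for θ:

cos θ = 1 - Δλ/λ_C

Given:
- Δλ = 1.4558 pm
- λ_C = h/(m_e·c) ≈ 2.42631024 pm

cos θ = 1 - 1.4558/2.42631024
cos θ = 1 - 0.600006
cos θ = 0.399994

θ = arccos(0.399994)
θ = 66.42°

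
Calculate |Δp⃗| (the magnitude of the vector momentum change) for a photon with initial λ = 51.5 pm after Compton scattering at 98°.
1.8931e-23 kg·m/s

Photon momentum magnitude is p = h/λ.

Initial momentum:
p₀ = h/λ = 6.6261e-34/5.1500e-11 = 1.2866e-23 kg·m/s

After scattering:
λ' = λ + Δλ = 51.5 + 2.7640 = 54.2640 pm
p' = h/λ' = 6.6261e-34/5.4264e-11 = 1.2211e-23 kg·m/s

Momentum is a vector; the scattered photon's direction makes angle θ = 98° with the incident direction. The magnitude of the vector change Δp⃗ = p⃗₀ − p⃗' is found from the law of cosines:
|Δp⃗|² = p₀² + p'² − 2p₀p'cos θ
|Δp⃗|² = (1.2866e-23)² + (1.2211e-23)² − 2·1.2866e-23·1.2211e-23·cos(98°)
|Δp⃗| = 1.8931e-23 kg·m/s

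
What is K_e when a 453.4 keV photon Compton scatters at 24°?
32.3022 keV

By energy conservation: K_e = E_initial - E_final

First find the scattered photon energy:
Initial wavelength: λ = hc/E = 2.7345 pm
Compton shift: Δλ = λ_C(1 - cos(24°)) = 0.2098 pm
Final wavelength: λ' = 2.7345 + 0.2098 = 2.9443 pm
Final photon energy: E' = hc/λ' = 421.0978 keV

Electron kinetic energy:
K_e = E - E' = 453.4000 - 421.0978 = 32.3022 keV

(Intermediate values are shown rounded; full precision is carried through to the final answer.)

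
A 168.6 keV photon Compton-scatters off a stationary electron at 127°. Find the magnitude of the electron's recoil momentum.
1.3412e-22 kg·m/s

The electron is initially at rest, so by conservation of momentum:
p⃗_e = p⃗₀ − p⃗'  (incident photon momentum minus scattered photon momentum)

Photon momentum magnitudes (p = h/λ = E/c):
λ₀ = hc/E₀ = 7.3537 pm → p₀ = h/λ₀ = 9.0105e-23 kg·m/s
Δλ = λ_C(1 − cos 127°) = 3.8865 pm
λ' = 11.2402 pm → p' = h/λ' = 5.8949e-23 kg·m/s

The scattered photon makes angle θ = 127° with the incident direction, so by the law of cosines:
|p⃗_e|² = p₀² + p'² − 2p₀p'cos θ
|p⃗_e|² = (9.0105e-23)² + (5.8949e-23)² − 2·9.0105e-23·5.8949e-23·cos(127°)
|p⃗_e| = 1.3412e-22 kg·m/s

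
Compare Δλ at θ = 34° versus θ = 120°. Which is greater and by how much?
120° produces the larger shift by a factor of 8.774

Calculate both shifts using Δλ = λ_C(1 - cos θ):

For θ₁ = 34°:
Δλ₁ = 2.4263 × (1 - cos(34°))
Δλ₁ = 2.4263 × 0.1710
Δλ₁ = 0.4148 pm

For θ₂ = 120°:
Δλ₂ = 2.4263 × (1 - cos(120°))
Δλ₂ = 2.4263 × 1.5000
Δλ₂ = 3.6395 pm

The 120° angle produces the larger shift.
Ratio: 3.6395/0.4148 = 8.774

(Intermediate values are shown rounded; full precision is carried through to the final answer.)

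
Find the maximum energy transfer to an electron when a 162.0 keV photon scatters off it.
62.8600 keV

Maximum energy transfer occurs at θ = 180° (backscattering).

Initial photon: E₀ = 162.0 keV → λ₀ = 7.6533 pm

Maximum Compton shift (at 180°):
Δλ_max = 2λ_C = 2 × 2.4263 = 4.8526 pm

Final wavelength:
λ' = 7.6533 + 4.8526 = 12.5060 pm

Minimum photon energy (maximum energy to electron):
E'_min = hc/λ' = 99.1400 keV

Maximum electron kinetic energy:
K_max = E₀ - E'_min = 162.0000 - 99.1400 = 62.8600 keV

(Intermediate values are shown rounded; full precision is carried through to the final answer.)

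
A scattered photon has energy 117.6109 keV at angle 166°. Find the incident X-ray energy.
215.2000 keV

Convert final energy to wavelength (hc ≈ 1239.842 keV·pm):
λ' = hc/E' = 1239.842 / 117.6109 = 10.5419 pm

Calculate the Compton shift:
Δλ = λ_C(1 - cos(166°))
Δλ = 2.4263 × (1 - cos(166°))
Δλ = 4.7805 pm

Initial wavelength:
λ = λ' - Δλ = 10.5419 - 4.7805 = 5.7613 pm

Initial energy:
E = hc/λ = 1239.842 / 5.7613 = 215.2000 keV

(Intermediate values are shown rounded; full precision is carried through to the final answer.)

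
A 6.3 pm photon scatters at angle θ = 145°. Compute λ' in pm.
10.7138 pm

Using the Compton scattering formula:
λ' = λ + Δλ = λ + λ_C(1 - cos θ)

Given:
- Initial wavelength λ = 6.3 pm
- Scattering angle θ = 145°
- Compton wavelength λ_C ≈ 2.4263 pm

Calculate the shift:
Δλ = 2.4263 × (1 - cos(145°))
Δλ = 2.4263 × 1.8192
Δλ = 4.4138 pm

Final wavelength:
λ' = 6.3 + 4.4138 = 10.7138 pm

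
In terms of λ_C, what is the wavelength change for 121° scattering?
1.5150 λ_C

The Compton shift formula is:
Δλ = λ_C(1 - cos θ)

Dividing both sides by λ_C:
Δλ/λ_C = 1 - cos θ

For θ = 121°:
Δλ/λ_C = 1 - cos(121°)
Δλ/λ_C = 1 - -0.5150
Δλ/λ_C = 1.5150

This means the shift is 1.5150 × λ_C = 3.6760 pm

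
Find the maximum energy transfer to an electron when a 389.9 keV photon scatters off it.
235.5472 keV

Maximum energy transfer occurs at θ = 180° (backscattering).

Initial photon: E₀ = 389.9 keV → λ₀ = 3.1799 pm

Maximum Compton shift (at 180°):
Δλ_max = 2λ_C = 2 × 2.4263 = 4.8526 pm

Final wavelength:
λ' = 3.1799 + 4.8526 = 8.0325 pm

Minimum photon energy (maximum energy to electron):
E'_min = hc/λ' = 154.3528 keV

Maximum electron kinetic energy:
K_max = E₀ - E'_min = 389.9000 - 154.3528 = 235.5472 keV

(Intermediate values are shown rounded; full precision is carried through to the final answer.)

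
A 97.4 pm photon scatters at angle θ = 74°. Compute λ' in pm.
99.1575 pm

Using the Compton scattering formula:
λ' = λ + Δλ = λ + λ_C(1 - cos θ)

Given:
- Initial wavelength λ = 97.4 pm
- Scattering angle θ = 74°
- Compton wavelength λ_C ≈ 2.4263 pm

Calculate the shift:
Δλ = 2.4263 × (1 - cos(74°))
Δλ = 2.4263 × 0.7244
Δλ = 1.7575 pm

Final wavelength:
λ' = 97.4 + 1.7575 = 99.1575 pm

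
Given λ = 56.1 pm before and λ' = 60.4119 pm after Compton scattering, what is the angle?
141.00°

First find the wavelength shift:
Δλ = λ' - λ = 60.4119 - 56.1 = 4.3119 pm

Using Δλ = λ_C(1 - cos θ), with λ_C = h/(m_e·c) ≈ 2.42631024 pm:
cos θ = 1 - Δλ/λ_C
cos θ = 1 - 4.3119/2.42631024
cos θ = -0.777143

θ = arccos(-0.777143)
θ = 141.00°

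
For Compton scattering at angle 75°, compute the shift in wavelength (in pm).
1.7983 pm

Using the Compton scattering formula:
Δλ = λ_C(1 - cos θ)

where λ_C = h/(m_e·c) ≈ 2.4263 pm is the Compton wavelength of an electron.

For θ = 75°:
cos(75°) = 0.2588
1 - cos(75°) = 0.7412

Δλ = 2.4263 × 0.7412
Δλ = 1.7983 pm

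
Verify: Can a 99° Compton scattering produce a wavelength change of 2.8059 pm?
Yes, consistent

Calculate the expected shift for θ = 99°:

Δλ_expected = λ_C(1 - cos(99°))
Δλ_expected = 2.4263 × (1 - cos(99°))
Δλ_expected = 2.4263 × 1.1564
Δλ_expected = 2.8059 pm

Given shift: 2.8059 pm
Expected shift: 2.8059 pm
Difference: 0.0000 pm

The values match. This is consistent with Compton scattering at the stated angle.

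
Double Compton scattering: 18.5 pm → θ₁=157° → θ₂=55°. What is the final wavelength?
24.1944 pm

Apply Compton shift twice:

First scattering at θ₁ = 157°:
Δλ₁ = λ_C(1 - cos(157°))
Δλ₁ = 2.4263 × 1.9205
Δλ₁ = 4.6597 pm

After first scattering:
λ₁ = 18.5 + 4.6597 = 23.1597 pm

Second scattering at θ₂ = 55°:
Δλ₂ = λ_C(1 - cos(55°))
Δλ₂ = 2.4263 × 0.4264
Δλ₂ = 1.0346 pm

Final wavelength:
λ₂ = 23.1597 + 1.0346 = 24.1944 pm

Total shift: Δλ_total = 4.6597 + 1.0346 = 5.6944 pm

(Intermediate values are shown rounded; full precision is carried through to the final answer.)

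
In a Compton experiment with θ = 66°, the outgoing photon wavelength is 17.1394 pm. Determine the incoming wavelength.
15.7000 pm

From λ' = λ + Δλ, we have λ = λ' - Δλ

First calculate the Compton shift:
Δλ = λ_C(1 - cos θ)
Δλ = 2.4263 × (1 - cos(66°))
Δλ = 2.4263 × 0.5933
Δλ = 1.4394 pm

Initial wavelength:
λ = λ' - Δλ
λ = 17.1394 - 1.4394
λ = 15.7000 pm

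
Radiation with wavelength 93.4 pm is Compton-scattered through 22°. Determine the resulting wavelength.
93.5767 pm

Using the Compton scattering formula:
λ' = λ + Δλ = λ + λ_C(1 - cos θ)

Given:
- Initial wavelength λ = 93.4 pm
- Scattering angle θ = 22°
- Compton wavelength λ_C ≈ 2.4263 pm

Calculate the shift:
Δλ = 2.4263 × (1 - cos(22°))
Δλ = 2.4263 × 0.0728
Δλ = 0.1767 pm

Final wavelength:
λ' = 93.4 + 0.1767 = 93.5767 pm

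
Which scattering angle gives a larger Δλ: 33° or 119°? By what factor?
119° produces the larger shift by a factor of 9.204

Calculate both shifts using Δλ = λ_C(1 - cos θ):

For θ₁ = 33°:
Δλ₁ = 2.4263 × (1 - cos(33°))
Δλ₁ = 2.4263 × 0.1613
Δλ₁ = 0.3914 pm

For θ₂ = 119°:
Δλ₂ = 2.4263 × (1 - cos(119°))
Δλ₂ = 2.4263 × 1.4848
Δλ₂ = 3.6026 pm

The 119° angle produces the larger shift.
Ratio: 3.6026/0.3914 = 9.204

(Intermediate values are shown rounded; full precision is carried through to the final answer.)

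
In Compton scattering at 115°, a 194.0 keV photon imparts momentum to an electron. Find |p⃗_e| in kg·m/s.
1.4554e-22 kg·m/s

The electron is initially at rest, so by conservation of momentum:
p⃗_e = p⃗₀ − p⃗'  (incident photon momentum minus scattered photon momentum)

Photon momentum magnitudes (p = h/λ = E/c):
λ₀ = hc/E₀ = 6.3909 pm → p₀ = h/λ₀ = 1.0368e-22 kg·m/s
Δλ = λ_C(1 − cos 115°) = 3.4517 pm
λ' = 9.8427 pm → p' = h/λ' = 6.7320e-23 kg·m/s

The scattered photon makes angle θ = 115° with the incident direction, so by the law of cosines:
|p⃗_e|² = p₀² + p'² − 2p₀p'cos θ
|p⃗_e|² = (1.0368e-22)² + (6.7320e-23)² − 2·1.0368e-22·6.7320e-23·cos(115°)
|p⃗_e| = 1.4554e-22 kg·m/s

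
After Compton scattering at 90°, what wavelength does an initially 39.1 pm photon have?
41.5263 pm

Using the Compton formula: λ' = λ + λ_C(1 − cos θ)

For θ = 90°, cos θ = 0 (exact) = 0.0000, so:
1 − cos 90° = 1 − (0) = 1.0000

Δλ = λ_C × 1.0000 = 2.4263 × 1.0000 = 2.4263 pm

λ' = 39.1 + 2.4263 = 41.5263 pm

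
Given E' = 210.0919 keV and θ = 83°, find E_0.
328.8000 keV

Convert final energy to wavelength (hc ≈ 1239.842 keV·pm):
λ' = hc/E' = 1239.842 / 210.0919 = 5.9014 pm

Calculate the Compton shift:
Δλ = λ_C(1 - cos(83°))
Δλ = 2.4263 × (1 - cos(83°))
Δλ = 2.1306 pm

Initial wavelength:
λ = λ' - Δλ = 5.9014 - 2.1306 = 3.7708 pm

Initial energy:
E = hc/λ = 1239.842 / 3.7708 = 328.8000 keV

(Intermediate values are shown rounded; full precision is carried through to the final answer.)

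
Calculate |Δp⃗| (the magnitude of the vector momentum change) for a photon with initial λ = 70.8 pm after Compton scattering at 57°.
8.8636e-24 kg·m/s

Photon momentum magnitude is p = h/λ.

Initial momentum:
p₀ = h/λ = 6.6261e-34/7.0800e-11 = 9.3589e-24 kg·m/s

After scattering:
λ' = λ + Δλ = 70.8 + 1.1048 = 71.9048 pm
p' = h/λ' = 6.6261e-34/7.1905e-11 = 9.2151e-24 kg·m/s

Momentum is a vector; the scattered photon's direction makes angle θ = 57° with the incident direction. The magnitude of the vector change Δp⃗ = p⃗₀ − p⃗' is found from the law of cosines:
|Δp⃗|² = p₀² + p'² − 2p₀p'cos θ
|Δp⃗|² = (9.3589e-24)² + (9.2151e-24)² − 2·9.3589e-24·9.2151e-24·cos(57°)
|Δp⃗| = 8.8636e-24 kg·m/s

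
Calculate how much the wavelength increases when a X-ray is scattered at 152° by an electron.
4.5686 pm

Using the Compton scattering formula:
Δλ = λ_C(1 - cos θ)

where λ_C = h/(m_e·c) ≈ 2.4263 pm is the Compton wavelength of an electron.

For θ = 152°:
cos(152°) = -0.8829
1 - cos(152°) = 1.8829

Δλ = 2.4263 × 1.8829
Δλ = 4.5686 pm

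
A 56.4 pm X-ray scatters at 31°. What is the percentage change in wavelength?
0.6145%

Calculate the Compton shift:
Δλ = λ_C(1 - cos(31°))
Δλ = 2.4263 × (1 - cos(31°))
Δλ = 2.4263 × 0.1428
Δλ = 0.3466 pm

Percentage change:
(Δλ/λ₀) × 100 = (0.3466/56.4) × 100
= 0.6145%

(Intermediate values are shown rounded; full precision is carried through to the final answer.)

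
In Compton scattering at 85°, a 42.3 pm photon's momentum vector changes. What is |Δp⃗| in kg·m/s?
2.0647e-23 kg·m/s

Photon momentum magnitude is p = h/λ.

Initial momentum:
p₀ = h/λ = 6.6261e-34/4.2300e-11 = 1.5664e-23 kg·m/s

After scattering:
λ' = λ + Δλ = 42.3 + 2.2148 = 44.5148 pm
p' = h/λ' = 6.6261e-34/4.4515e-11 = 1.4885e-23 kg·m/s

Momentum is a vector; the scattered photon's direction makes angle θ = 85° with the incident direction. The magnitude of the vector change Δp⃗ = p⃗₀ − p⃗' is found from the law of cosines:
|Δp⃗|² = p₀² + p'² − 2p₀p'cos θ
|Δp⃗|² = (1.5664e-23)² + (1.4885e-23)² − 2·1.5664e-23·1.4885e-23·cos(85°)
|Δp⃗| = 2.0647e-23 kg·m/s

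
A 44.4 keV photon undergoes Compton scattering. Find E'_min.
37.8266 keV (at θ = 180°)

The scattered photon has minimum energy when its wavelength is maximum, i.e., when the Compton shift Δλ = λ_C(1 − cos θ) is maximum. This occurs at θ = 180° (backscattering), giving Δλ_max = 2λ_C = 4.8526 pm.

Initial wavelength: λ₀ = hc/E₀ = 27.9244 pm
Maximum final wavelength: λ'_max = λ₀ + 2λ_C = 27.9244 + 4.8526 = 32.7770 pm
Minimum final energy: E'_min = hc/λ'_max = 37.8266 keV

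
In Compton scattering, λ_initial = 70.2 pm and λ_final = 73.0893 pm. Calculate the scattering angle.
101.00°

First find the wavelength shift:
Δλ = λ' - λ = 73.0893 - 70.2 = 2.8893 pm

Using Δλ = λ_C(1 - cos θ), with λ_C = h/(m_e·c) ≈ 2.42631024 pm:
cos θ = 1 - Δλ/λ_C
cos θ = 1 - 2.8893/2.42631024
cos θ = -0.190821

θ = arccos(-0.190821)
θ = 101.00°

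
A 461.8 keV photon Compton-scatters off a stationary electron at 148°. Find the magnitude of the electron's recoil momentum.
3.2885e-22 kg·m/s

The electron is initially at rest, so by conservation of momentum:
p⃗_e = p⃗₀ − p⃗'  (incident photon momentum minus scattered photon momentum)

Photon momentum magnitudes (p = h/λ = E/c):
λ₀ = hc/E₀ = 2.6848 pm → p₀ = h/λ₀ = 2.4680e-22 kg·m/s
Δλ = λ_C(1 − cos 148°) = 4.4839 pm
λ' = 7.1687 pm → p' = h/λ' = 9.2430e-23 kg·m/s

The scattered photon makes angle θ = 148° with the incident direction, so by the law of cosines:
|p⃗_e|² = p₀² + p'² − 2p₀p'cos θ
|p⃗_e|² = (2.4680e-22)² + (9.2430e-23)² − 2·2.4680e-22·9.2430e-23·cos(148°)
|p⃗_e| = 3.2885e-22 kg·m/s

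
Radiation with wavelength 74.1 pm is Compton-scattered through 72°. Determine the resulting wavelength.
75.7765 pm

Using the Compton scattering formula:
λ' = λ + Δλ = λ + λ_C(1 - cos θ)

Given:
- Initial wavelength λ = 74.1 pm
- Scattering angle θ = 72°
- Compton wavelength λ_C ≈ 2.4263 pm

Calculate the shift:
Δλ = 2.4263 × (1 - cos(72°))
Δλ = 2.4263 × 0.6910
Δλ = 1.6765 pm

Final wavelength:
λ' = 74.1 + 1.6765 = 75.7765 pm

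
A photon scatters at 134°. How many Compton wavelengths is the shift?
1.6947 λ_C

The Compton shift formula is:
Δλ = λ_C(1 - cos θ)

Dividing both sides by λ_C:
Δλ/λ_C = 1 - cos θ

For θ = 134°:
Δλ/λ_C = 1 - cos(134°)
Δλ/λ_C = 1 - -0.6947
Δλ/λ_C = 1.6947

This means the shift is 1.6947 × λ_C = 4.1118 pm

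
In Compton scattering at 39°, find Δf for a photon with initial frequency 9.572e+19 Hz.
1.409e+19 Hz (decrease)

Convert frequency to wavelength (c = 299792458 m/s):
λ₀ = c/f₀ = 299792458/9.572e+19 = 3.1319730e-12 m = 3.1320 pm

Calculate Compton shift:
Δλ = λ_C(1 - cos(39°)) = 0.5407 pm

Final wavelength:
λ' = λ₀ + Δλ = 3.1320 + 0.5407 = 3.6727 pm

Final frequency:
f' = c/λ' = 299792458/3.6726861e-12 = 8.1627575e+19 Hz

Frequency shift (decrease):
Δf = f₀ - f' = 9.572e+19 - 8.1627575e+19 = 1.409e+19 Hz

(Intermediate values are shown rounded; full precision is carried through to the final answer.)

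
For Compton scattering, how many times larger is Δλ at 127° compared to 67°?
127° produces the larger shift by a factor of 2.629

Calculate both shifts using Δλ = λ_C(1 - cos θ):

For θ₁ = 67°:
Δλ₁ = 2.4263 × (1 - cos(67°))
Δλ₁ = 2.4263 × 0.6093
Δλ₁ = 1.4783 pm

For θ₂ = 127°:
Δλ₂ = 2.4263 × (1 - cos(127°))
Δλ₂ = 2.4263 × 1.6018
Δλ₂ = 3.8865 pm

The 127° angle produces the larger shift.
Ratio: 3.8865/1.4783 = 2.629

(Intermediate values are shown rounded; full precision is carried through to the final answer.)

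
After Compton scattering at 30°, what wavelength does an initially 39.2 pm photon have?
39.5251 pm

Using the Compton formula: λ' = λ + λ_C(1 − cos θ)

For θ = 30°, cos θ = √3/2 (exact) ≈ 0.8660, so:
1 − cos 30° = 1 − (√3/2) ≈ 0.1340

Δλ = λ_C × 0.1340 = 2.4263 × 0.1340 = 0.3251 pm

λ' = 39.2 + 0.3251 = 39.5251 pm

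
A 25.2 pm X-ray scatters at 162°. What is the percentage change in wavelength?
18.7852%

Calculate the Compton shift:
Δλ = λ_C(1 - cos(162°))
Δλ = 2.4263 × (1 - cos(162°))
Δλ = 2.4263 × 1.9511
Δλ = 4.7339 pm

Percentage change:
(Δλ/λ₀) × 100 = (4.7339/25.2) × 100
= 18.7852%

(Intermediate values are shown rounded; full precision is carried through to the final answer.)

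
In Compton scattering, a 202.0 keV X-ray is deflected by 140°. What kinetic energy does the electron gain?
83.0452 keV

By energy conservation: K_e = E_initial - E_final

First find the scattered photon energy:
Initial wavelength: λ = hc/E = 6.1378 pm
Compton shift: Δλ = λ_C(1 - cos(140°)) = 4.2850 pm
Final wavelength: λ' = 6.1378 + 4.2850 = 10.4228 pm
Final photon energy: E' = hc/λ' = 118.9548 keV

Electron kinetic energy:
K_e = E - E' = 202.0000 - 118.9548 = 83.0452 keV

(Intermediate values are shown rounded; full precision is carried through to the final answer.)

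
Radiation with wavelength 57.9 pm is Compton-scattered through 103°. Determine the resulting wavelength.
60.8721 pm

Using the Compton scattering formula:
λ' = λ + Δλ = λ + λ_C(1 - cos θ)

Given:
- Initial wavelength λ = 57.9 pm
- Scattering angle θ = 103°
- Compton wavelength λ_C ≈ 2.4263 pm

Calculate the shift:
Δλ = 2.4263 × (1 - cos(103°))
Δλ = 2.4263 × 1.2250
Δλ = 2.9721 pm

Final wavelength:
λ' = 57.9 + 2.9721 = 60.8721 pm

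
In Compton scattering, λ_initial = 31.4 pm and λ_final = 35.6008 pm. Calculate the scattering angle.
137.00°

First find the wavelength shift:
Δλ = λ' - λ = 35.6008 - 31.4 = 4.2008 pm

Using Δλ = λ_C(1 - cos θ), with λ_C = h/(m_e·c) ≈ 2.42631024 pm:
cos θ = 1 - Δλ/λ_C
cos θ = 1 - 4.2008/2.42631024
cos θ = -0.731353

θ = arccos(-0.731353)
θ = 137.00°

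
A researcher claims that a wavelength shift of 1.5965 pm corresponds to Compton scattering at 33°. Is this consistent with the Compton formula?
No, inconsistent

Calculate the expected shift for θ = 33°:

Δλ_expected = λ_C(1 - cos(33°))
Δλ_expected = 2.4263 × (1 - cos(33°))
Δλ_expected = 2.4263 × 0.1613
Δλ_expected = 0.3914 pm

Given shift: 1.5965 pm
Expected shift: 0.3914 pm
Difference: 1.2050 pm

The values do not match. The given shift corresponds to θ ≈ 70.0°, not 33°.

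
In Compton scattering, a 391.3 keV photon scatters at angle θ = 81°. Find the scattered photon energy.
237.7329 keV

First convert energy to wavelength:
λ = hc/E, with hc ≈ 1239.842 keV·pm (i.e. 1239.842 eV·nm)

For E = 391.3 keV = 391300 eV:
λ = 1239.842 keV·pm / 391.3 keV
λ = 3.1685 pm

Calculate the Compton shift:
Δλ = λ_C(1 - cos(81°)) = 2.4263 × 0.8436
Δλ = 2.0468 pm

Final wavelength:
λ' = 3.1685 + 2.0468 = 5.2153 pm

Final energy:
E' = hc/λ' = 1239.842 / 5.2153 = 237.7329 keV

(Intermediate values are shown rounded; full precision is carried through to the final answer.)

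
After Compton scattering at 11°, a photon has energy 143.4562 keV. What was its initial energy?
144.2000 keV

Convert final energy to wavelength (hc ≈ 1239.842 keV·pm):
λ' = hc/E' = 1239.842 / 143.4562 = 8.6427 pm

Calculate the Compton shift:
Δλ = λ_C(1 - cos(11°))
Δλ = 2.4263 × (1 - cos(11°))
Δλ = 0.0446 pm

Initial wavelength:
λ = λ' - Δλ = 8.6427 - 0.0446 = 8.5981 pm

Initial energy:
E = hc/λ = 1239.842 / 8.5981 = 144.2000 keV

(Intermediate values are shown rounded; full precision is carried through to the final answer.)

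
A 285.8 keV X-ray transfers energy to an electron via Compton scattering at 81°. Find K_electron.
91.6165 keV

By energy conservation: K_e = E_initial - E_final

First find the scattered photon energy:
Initial wavelength: λ = hc/E = 4.3381 pm
Compton shift: Δλ = λ_C(1 - cos(81°)) = 2.0468 pm
Final wavelength: λ' = 4.3381 + 2.0468 = 6.3849 pm
Final photon energy: E' = hc/λ' = 194.1835 keV

Electron kinetic energy:
K_e = E - E' = 285.8000 - 194.1835 = 91.6165 keV

(Intermediate values are shown rounded; full precision is carried through to the final answer.)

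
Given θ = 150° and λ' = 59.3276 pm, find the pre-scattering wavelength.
54.8000 pm

From λ' = λ + Δλ, we have λ = λ' - Δλ

First calculate the Compton shift:
Δλ = λ_C(1 - cos θ)
Δλ = 2.4263 × (1 - cos(150°))
Δλ = 2.4263 × 1.8660
Δλ = 4.5276 pm

Initial wavelength:
λ = λ' - Δλ
λ = 59.3276 - 4.5276
λ = 54.8000 pm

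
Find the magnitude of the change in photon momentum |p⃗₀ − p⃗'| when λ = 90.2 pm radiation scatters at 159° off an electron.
1.4089e-23 kg·m/s

Photon momentum magnitude is p = h/λ.

Initial momentum:
p₀ = h/λ = 6.6261e-34/9.0200e-11 = 7.3460e-24 kg·m/s

After scattering:
λ' = λ + Δλ = 90.2 + 4.6915 = 94.8915 pm
p' = h/λ' = 6.6261e-34/9.4891e-11 = 6.9828e-24 kg·m/s

Momentum is a vector; the scattered photon's direction makes angle θ = 159° with the incident direction. The magnitude of the vector change Δp⃗ = p⃗₀ − p⃗' is found from the law of cosines:
|Δp⃗|² = p₀² + p'² − 2p₀p'cos θ
|Δp⃗|² = (7.3460e-24)² + (6.9828e-24)² − 2·7.3460e-24·6.9828e-24·cos(159°)
|Δp⃗| = 1.4089e-23 kg·m/s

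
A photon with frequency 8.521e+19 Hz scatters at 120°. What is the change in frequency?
4.333e+19 Hz (decrease)

Convert frequency to wavelength (c = 299792458 m/s):
λ₀ = c/f₀ = 299792458/8.521e+19 = 3.5182779e-12 m = 3.5183 pm

Calculate Compton shift:
Δλ = λ_C(1 - cos(120°)) = 3.6395 pm

Final wavelength:
λ' = λ₀ + Δλ = 3.5183 + 3.6395 = 7.1577 pm

Final frequency:
f' = c/λ' = 299792458/7.1577432e-12 = 4.1883656e+19 Hz

Frequency shift (decrease):
Δf = f₀ - f' = 8.521e+19 - 4.1883656e+19 = 4.333e+19 Hz

(Intermediate values are shown rounded; full precision is carried through to the final answer.)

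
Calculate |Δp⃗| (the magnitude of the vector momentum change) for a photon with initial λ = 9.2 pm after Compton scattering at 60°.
6.8215e-23 kg·m/s

Photon momentum magnitude is p = h/λ.

Initial momentum:
p₀ = h/λ = 6.6261e-34/9.2000e-12 = 7.2023e-23 kg·m/s

After scattering:
λ' = λ + Δλ = 9.2 + 1.2132 = 10.4132 pm
p' = h/λ' = 6.6261e-34/1.0413e-11 = 6.3632e-23 kg·m/s

Momentum is a vector; the scattered photon's direction makes angle θ = 60° with the incident direction. The magnitude of the vector change Δp⃗ = p⃗₀ − p⃗' is found from the law of cosines:
|Δp⃗|² = p₀² + p'² − 2p₀p'cos θ
|Δp⃗|² = (7.2023e-23)² + (6.3632e-23)² − 2·7.2023e-23·6.3632e-23·cos(60°)
|Δp⃗| = 6.8215e-23 kg·m/s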